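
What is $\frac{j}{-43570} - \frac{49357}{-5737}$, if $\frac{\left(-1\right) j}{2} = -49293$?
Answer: $\frac{792448304}{124980545} \approx 6.3406$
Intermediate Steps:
$j = 98586$ ($j = \left(-2\right) \left(-49293\right) = 98586$)
$\frac{j}{-43570} - \frac{49357}{-5737} = \frac{98586}{-43570} - \frac{49357}{-5737} = 98586 \left(- \frac{1}{43570}\right) - - \frac{49357}{5737} = - \frac{49293}{21785} + \frac{49357}{5737} = \frac{792448304}{124980545}$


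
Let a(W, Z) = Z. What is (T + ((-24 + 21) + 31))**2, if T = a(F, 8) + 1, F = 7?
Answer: 1369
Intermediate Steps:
T = 9 (T = 8 + 1 = 9)
(T + ((-24 + 21) + 31))**2 = (9 + ((-24 + 21) + 31))**2 = (9 + (-3 + 31))**2 = (9 + 28)**2 = 37**2 = 1369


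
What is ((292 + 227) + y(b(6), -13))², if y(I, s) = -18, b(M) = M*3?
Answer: 251001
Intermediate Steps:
b(M) = 3*M
((292 + 227) + y(b(6), -13))² = ((292 + 227) - 18)² = (519 - 18)² = 501² = 251001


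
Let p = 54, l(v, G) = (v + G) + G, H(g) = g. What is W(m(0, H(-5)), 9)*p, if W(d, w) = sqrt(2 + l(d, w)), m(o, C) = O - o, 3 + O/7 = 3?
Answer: 108*sqrt(5) ≈ 241.50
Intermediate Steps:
O = 0 (O = -21 + 7*3 = -21 + 21 = 0)
l(v, G) = v + 2*G (l(v, G) = (G + v) + G = v + 2*G)
m(o, C) = -o (m(o, C) = 0 - o = -o)
W(d, w) = sqrt(2 + d + 2*w) (W(d, w) = sqrt(2 + (d + 2*w)) = sqrt(2 + d + 2*w))
W(m(0, H(-5)), 9)*p = sqrt(2 - 1*0 + 2*9)*54 = sqrt(2 + 0 + 18)*54 = sqrt(20)*54 = (2*sqrt(5))*54 = 108*sqrt(5)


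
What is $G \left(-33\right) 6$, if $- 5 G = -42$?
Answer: $- \frac{8316}{5} \approx -1663.2$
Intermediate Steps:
$G = \frac{42}{5}$ ($G = \left(- \frac{1}{5}\right) \left(-42\right) = \frac{42}{5} \approx 8.4$)
$G \left(-33\right) 6 = \frac{42}{5} \left(-33\right) 6 = \left(- \frac{1386}{5}\right) 6 = - \frac{8316}{5}$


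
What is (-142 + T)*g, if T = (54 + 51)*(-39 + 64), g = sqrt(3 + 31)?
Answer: 2483*sqrt(34) ≈ 14478.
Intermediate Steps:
g = sqrt(34) ≈ 5.8309
T = 2625 (T = 105*25 = 2625)
(-142 + T)*g = (-142 + 2625)*sqrt(34) = 2483*sqrt(34)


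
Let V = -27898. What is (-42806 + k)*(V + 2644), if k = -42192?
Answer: 2146539492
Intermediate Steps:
(-42806 + k)*(V + 2644) = (-42806 - 42192)*(-27898 + 2644) = -84998*(-25254) = 2146539492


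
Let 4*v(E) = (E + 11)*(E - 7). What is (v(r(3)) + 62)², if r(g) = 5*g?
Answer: 12996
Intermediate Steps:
v(E) = (-7 + E)*(11 + E)/4 (v(E) = ((E + 11)*(E - 7))/4 = ((11 + E)*(-7 + E))/4 = ((-7 + E)*(11 + E))/4 = (-7 + E)*(11 + E)/4)
(v(r(3)) + 62)² = ((-77/4 + 5*3 + (5*3)²/4) + 62)² = ((-77/4 + 15 + (¼)*15²) + 62)² = ((-77/4 + 15 + (¼)*225) + 62)² = ((-77/4 + 15 + 225/4) + 62)² = (52 + 62)² = 114² = 12996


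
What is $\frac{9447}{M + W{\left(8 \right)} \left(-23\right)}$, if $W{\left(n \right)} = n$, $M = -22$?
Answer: $- \frac{9447}{206} \approx -45.859$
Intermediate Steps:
$\frac{9447}{M + W{\left(8 \right)} \left(-23\right)} = \frac{9447}{-22 + 8 \left(-23\right)} = \frac{9447}{-22 - 184} = \frac{9447}{-206} = 9447 \left(- \frac{1}{206}\right) = - \frac{9447}{206}$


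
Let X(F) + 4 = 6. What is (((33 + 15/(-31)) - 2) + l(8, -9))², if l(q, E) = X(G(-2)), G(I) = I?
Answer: 1016064/961 ≈ 1057.3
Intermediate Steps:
X(F) = 2 (X(F) = -4 + 6 = 2)
l(q, E) = 2
(((33 + 15/(-31)) - 2) + l(8, -9))² = (((33 + 15/(-31)) - 2) + 2)² = (((33 + 15*(-1/31)) - 2) + 2)² = (((33 - 15/31) - 2) + 2)² = ((1008/31 - 2) + 2)² = (946/31 + 2)² = (1008/31)² = 1016064/961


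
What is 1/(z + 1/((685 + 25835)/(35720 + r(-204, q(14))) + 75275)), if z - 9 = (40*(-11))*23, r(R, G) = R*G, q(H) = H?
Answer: -23787155/240511923889 ≈ -9.8902e-5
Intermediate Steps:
r(R, G) = G*R
z = -10111 (z = 9 + (40*(-11))*23 = 9 - 440*23 = 9 - 10120 = -10111)
1/(z + 1/((685 + 25835)/(35720 + r(-204, q(14))) + 75275)) = 1/(-10111 + 1/((685 + 25835)/(35720 + 14*(-204)) + 75275)) = 1/(-10111 + 1/(26520/(35720 - 2856) + 75275)) = 1/(-10111 + 1/(26520/32864 + 75275)) = 1/(-10111 + 1/(26520*(1/32864) + 75275)) = 1/(-10111 + 1/(255/316 + 75275)) = 1/(-10111 + 1/(23787155/316)) = 1/(-10111 + 316/23787155) = 1/(-240511923889/23787155) = -23787155/240511923889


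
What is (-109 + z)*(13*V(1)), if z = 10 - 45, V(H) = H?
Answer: -1872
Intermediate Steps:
z = -35
(-109 + z)*(13*V(1)) = (-109 - 35)*(13*1) = -144*13 = -1872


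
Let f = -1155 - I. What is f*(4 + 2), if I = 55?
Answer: -7260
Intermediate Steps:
f = -1210 (f = -1155 - 1*55 = -1155 - 55 = -1210)
f*(4 + 2) = -1210*(4 + 2) = -1210*6 = -7260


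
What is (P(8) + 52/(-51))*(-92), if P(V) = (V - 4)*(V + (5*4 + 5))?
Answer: -614560/51 ≈ -12050.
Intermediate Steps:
P(V) = (-4 + V)*(25 + V) (P(V) = (-4 + V)*(V + (20 + 5)) = (-4 + V)*(V + 25) = (-4 + V)*(25 + V))
(P(8) + 52/(-51))*(-92) = ((-100 + 8² + 21*8) + 52/(-51))*(-92) = ((-100 + 64 + 168) + 52*(-1/51))*(-92) = (132 - 52/51)*(-92) = (6680/51)*(-92) = -614560/51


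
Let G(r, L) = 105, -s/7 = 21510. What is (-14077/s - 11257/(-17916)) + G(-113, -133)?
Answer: 6790391491/64228860 ≈ 105.72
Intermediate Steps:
s = -150570 (s = -7*21510 = -150570)
(-14077/s - 11257/(-17916)) + G(-113, -133) = (-14077/(-150570) - 11257/(-17916)) + 105 = (-14077*(-1/150570) - 11257*(-1/17916)) + 105 = (2011/21510 + 11257/17916) + 105 = 46361191/64228860 + 105 = 6790391491/64228860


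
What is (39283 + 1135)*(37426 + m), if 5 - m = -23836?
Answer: 2476289606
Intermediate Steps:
m = 23841 (m = 5 - 1*(-23836) = 5 + 23836 = 23841)
(39283 + 1135)*(37426 + m) = (39283 + 1135)*(37426 + 23841) = 40418*61267 = 2476289606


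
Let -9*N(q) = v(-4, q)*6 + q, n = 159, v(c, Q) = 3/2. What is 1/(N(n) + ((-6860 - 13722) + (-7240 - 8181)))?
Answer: -3/108065 ≈ -2.7761e-5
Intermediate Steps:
v(c, Q) = 3/2 (v(c, Q) = 3*(½) = 3/2)
N(q) = -1 - q/9 (N(q) = -((3/2)*6 + q)/9 = -(9 + q)/9 = -1 - q/9)
1/(N(n) + ((-6860 - 13722) + (-7240 - 8181))) = 1/((-1 - ⅑*159) + ((-6860 - 13722) + (-7240 - 8181))) = 1/((-1 - 53/3) + (-20582 - 15421)) = 1/(-56/3 - 36003) = 1/(-108065/3) = -3/108065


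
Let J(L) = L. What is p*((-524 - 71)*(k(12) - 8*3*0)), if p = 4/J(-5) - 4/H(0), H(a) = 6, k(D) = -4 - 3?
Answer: -18326/3 ≈ -6108.7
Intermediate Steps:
k(D) = -7
p = -22/15 (p = 4/(-5) - 4/6 = 4*(-⅕) - 4*⅙ = -⅘ - ⅔ = -22/15 ≈ -1.4667)
p*((-524 - 71)*(k(12) - 8*3*0)) = -22*(-524 - 71)*(-7 - 8*3*0)/15 = -(-2618)*(-7 - 24*0)/3 = -(-2618)*(-7 + 0)/3 = -(-2618)*(-7)/3 = -22/15*4165 = -18326/3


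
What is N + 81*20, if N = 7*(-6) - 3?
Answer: 1575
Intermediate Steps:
N = -45 (N = -42 - 3 = -45)
N + 81*20 = -45 + 81*20 = -45 + 1620 = 1575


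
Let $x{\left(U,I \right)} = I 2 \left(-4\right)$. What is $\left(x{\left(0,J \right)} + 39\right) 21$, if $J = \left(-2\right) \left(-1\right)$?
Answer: $483$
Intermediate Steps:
$J = 2$
$x{\left(U,I \right)} = - 8 I$ ($x{\left(U,I \right)} = 2 I \left(-4\right) = - 8 I$)
$\left(x{\left(0,J \right)} + 39\right) 21 = \left(\left(-8\right) 2 + 39\right) 21 = \left(-16 + 39\right) 21 = 23 \cdot 21 = 483$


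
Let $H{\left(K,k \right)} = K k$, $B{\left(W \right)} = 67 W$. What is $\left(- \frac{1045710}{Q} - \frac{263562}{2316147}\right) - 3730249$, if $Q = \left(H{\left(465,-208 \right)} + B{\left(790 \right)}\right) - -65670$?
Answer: $- \frac{6301378728480319}{1689243212} \approx -3.7303 \cdot 10^{6}$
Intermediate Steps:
$Q = 21880$ ($Q = \left(465 \left(-208\right) + 67 \cdot 790\right) - -65670 = \left(-96720 + 52930\right) + 65670 = -43790 + 65670 = 21880$)
$\left(- \frac{1045710}{Q} - \frac{263562}{2316147}\right) - 3730249 = \left(- \frac{1045710}{21880} - \frac{263562}{2316147}\right) - 3730249 = \left(\left(-1045710\right) \frac{1}{21880} - \frac{87854}{772049}\right) - 3730249 = \left(- \frac{104571}{2188} - \frac{87854}{772049}\right) - 3730249 = - \frac{80926160531}{1689243212} - 3730249 = - \frac{6301378728480319}{1689243212}$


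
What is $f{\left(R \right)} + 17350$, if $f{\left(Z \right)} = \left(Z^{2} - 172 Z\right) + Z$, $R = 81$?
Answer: $10060$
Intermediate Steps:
$f{\left(Z \right)} = Z^{2} - 171 Z$
$f{\left(R \right)} + 17350 = 81 \left(-171 + 81\right) + 17350 = 81 \left(-90\right) + 17350 = -7290 + 17350 = 10060$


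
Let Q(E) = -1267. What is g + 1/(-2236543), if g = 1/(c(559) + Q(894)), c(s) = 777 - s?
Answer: -2237592/2346133607 ≈ -0.00095374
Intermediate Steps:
g = -1/1049 (g = 1/((777 - 1*559) - 1267) = 1/((777 - 559) - 1267) = 1/(218 - 1267) = 1/(-1049) = -1/1049 ≈ -0.00095329)
g + 1/(-2236543) = -1/1049 + 1/(-2236543) = -1/1049 - 1/2236543 = -2237592/2346133607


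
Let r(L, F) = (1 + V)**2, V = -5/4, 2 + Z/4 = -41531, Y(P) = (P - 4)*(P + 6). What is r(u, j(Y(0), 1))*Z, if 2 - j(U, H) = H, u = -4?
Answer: -41533/4 ≈ -10383.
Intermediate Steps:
Y(P) = (-4 + P)*(6 + P)
j(U, H) = 2 - H
Z = -166132 (Z = -8 + 4*(-41531) = -8 - 166124 = -166132)
V = -5/4 (V = -5*1/4 = -5/4 ≈ -1.2500)
r(L, F) = 1/16 (r(L, F) = (1 - 5/4)**2 = (-1/4)**2 = 1/16)
r(u, j(Y(0), 1))*Z = (1/16)*(-166132) = -41533/4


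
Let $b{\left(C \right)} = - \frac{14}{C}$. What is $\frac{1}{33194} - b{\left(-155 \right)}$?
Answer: $- \frac{464561}{5145070} \approx -0.090292$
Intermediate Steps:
$\frac{1}{33194} - b{\left(-155 \right)} = \frac{1}{33194} - - \frac{14}{-155} = \frac{1}{33194} - \left(-14\right) \left(- \frac{1}{155}\right) = \frac{1}{33194} - \frac{14}{155} = - \frac{464561}{5145070}$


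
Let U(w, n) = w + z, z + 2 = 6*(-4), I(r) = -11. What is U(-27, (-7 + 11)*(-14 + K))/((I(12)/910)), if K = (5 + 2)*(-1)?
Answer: 48230/11 ≈ 4384.5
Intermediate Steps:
K = -7 (K = 7*(-1) = -7)
z = -26 (z = -2 + 6*(-4) = -2 - 24 = -26)
U(w, n) = -26 + w (U(w, n) = w - 26 = -26 + w)
U(-27, (-7 + 11)*(-14 + K))/((I(12)/910)) = (-26 - 27)/((-11/910)) = -53/((-11*1/910)) = -53/(-11/910) = -53*(-910/11) = 48230/11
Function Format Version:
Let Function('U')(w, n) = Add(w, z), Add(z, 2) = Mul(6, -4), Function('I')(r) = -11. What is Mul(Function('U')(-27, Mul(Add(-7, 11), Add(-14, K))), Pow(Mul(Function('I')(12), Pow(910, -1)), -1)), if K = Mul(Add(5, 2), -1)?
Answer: Rational(48230, 11) ≈ 4384.5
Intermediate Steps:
K = -7 (K = Mul(7, -1) = -7)
z = -26 (z = Add(-2, Mul(6, -4)) = Add(-2, -24) = -26)
Function('U')(w, n) = Add(-26, w) (Function('U')(w, n) = Add(w, -26) = Add(-26, w))
Mul(Function('U')(-27, Mul(Add(-7, 11), Add(-14, K))), Pow(Mul(Function('I')(12), Pow(910, -1)), -1)) = Mul(Add(-26, -27), Pow(Mul(-11, Pow(910, -1)), -1)) = Mul(-53, Pow(Mul(-11, Rational(1, 910)), -1)) = Mul(-53, Pow(Rational(-11, 910), -1)) = Mul(-53, Rational(-910, 11)) = Rational(48230, 11)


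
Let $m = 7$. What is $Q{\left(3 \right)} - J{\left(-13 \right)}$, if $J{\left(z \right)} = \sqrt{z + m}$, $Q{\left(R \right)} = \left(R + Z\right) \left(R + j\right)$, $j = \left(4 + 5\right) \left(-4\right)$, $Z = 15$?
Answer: $-594 - i \sqrt{6} \approx -594.0 - 2.4495 i$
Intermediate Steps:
$j = -36$ ($j = 9 \left(-4\right) = -36$)
$Q{\left(R \right)} = \left(-36 + R\right) \left(15 + R\right)$ ($Q{\left(R \right)} = \left(R + 15\right) \left(R - 36\right) = \left(15 + R\right) \left(-36 + R\right) = \left(-36 + R\right) \left(15 + R\right)$)
$J{\left(z \right)} = \sqrt{7 + z}$ ($J{\left(z \right)} = \sqrt{z + 7} = \sqrt{7 + z}$)
$Q{\left(3 \right)} - J{\left(-13 \right)} = \left(-540 + 3^{2} - 63\right) - \sqrt{7 - 13} = \left(-540 + 9 - 63\right) - \sqrt{-6} = -594 - i \sqrt{6}$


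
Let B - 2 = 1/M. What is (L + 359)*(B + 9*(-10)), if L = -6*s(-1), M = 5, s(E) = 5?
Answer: -144431/5 ≈ -28886.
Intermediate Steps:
B = 11/5 (B = 2 + 1/5 = 11/5 ≈ 2.2000)
L = -30 (L = -6*5 = -30)
(L + 359)*(B + 9*(-10)) = (-30 + 359)*(11/5 + 9*(-10)) = 329*(11/5 - 90) = 329*(-439/5) = -144431/5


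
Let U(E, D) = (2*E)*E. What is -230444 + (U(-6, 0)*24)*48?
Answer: -147500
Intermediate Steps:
U(E, D) = 2*E²
-230444 + (U(-6, 0)*24)*48 = -230444 + ((2*(-6)²)*24)*48 = -230444 + ((2*36)*24)*48 = -230444 + (72*24)*48 = -230444 + 1728*48 = -230444 + 82944 = -147500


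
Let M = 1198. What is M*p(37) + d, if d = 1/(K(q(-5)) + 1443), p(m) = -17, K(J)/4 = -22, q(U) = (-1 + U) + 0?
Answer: -27595929/1355 ≈ -20366.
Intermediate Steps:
q(U) = -1 + U
K(J) = -88 (K(J) = 4*(-22) = -88)
d = 1/1355 (d = 1/(-88 + 1443) = 1/1355 ≈ 0.00073801)
M*p(37) + d = 1198*(-17) + 1/1355 = -20366 + 1/1355 = -27595929/1355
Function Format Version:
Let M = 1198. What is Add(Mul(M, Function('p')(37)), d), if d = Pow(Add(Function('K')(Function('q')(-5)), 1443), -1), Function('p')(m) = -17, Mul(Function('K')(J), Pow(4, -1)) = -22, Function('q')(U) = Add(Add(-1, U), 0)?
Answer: Rational(-27595929, 1355) ≈ -20366.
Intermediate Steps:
Function('q')(U) = Add(-1, U)
Function('K')(J) = -88 (Function('K')(J) = Mul(4, -22) = -88)
d = Rational(1, 1355) (d = Pow(Add(-88, 1443), -1) = Pow(1355, -1) = Rational(1, 1355) ≈ 0.00073801)
Add(Mul(M, Function('p')(37)), d) = Add(Mul(1198, -17), Rational(1, 1355)) = Add(-20366, Rational(1, 1355)) = Rational(-27595929, 1355)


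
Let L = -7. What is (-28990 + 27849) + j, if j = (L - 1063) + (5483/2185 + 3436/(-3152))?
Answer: -3804411891/1721780 ≈ -2209.6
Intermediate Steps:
j = -1839860911/1721780 (j = (-7 - 1063) + (5483/2185 + 3436/(-3152)) = -1070 + (5483*(1/2185) + 3436*(-1/3152)) = -1070 + (5483/2185 - 859/788) = -1070 + 2443689/1721780 = -1839860911/1721780 ≈ -1068.6)
(-28990 + 27849) + j = (-28990 + 27849) - 1839860911/1721780 = -1141 - 1839860911/1721780 = -3804411891/1721780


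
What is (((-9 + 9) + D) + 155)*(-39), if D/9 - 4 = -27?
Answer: 2028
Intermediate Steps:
D = -207 (D = 36 + 9*(-27) = 36 - 243 = -207)
(((-9 + 9) + D) + 155)*(-39) = (((-9 + 9) - 207) + 155)*(-39) = ((0 - 207) + 155)*(-39) = (-207 + 155)*(-39) = -52*(-39) = 2028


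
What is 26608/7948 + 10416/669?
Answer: 8382260/443101 ≈ 18.917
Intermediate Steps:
26608/7948 + 10416/669 = 26608*(1/7948) + 10416*(1/669) = 6652/1987 + 3472/223 = 8382260/443101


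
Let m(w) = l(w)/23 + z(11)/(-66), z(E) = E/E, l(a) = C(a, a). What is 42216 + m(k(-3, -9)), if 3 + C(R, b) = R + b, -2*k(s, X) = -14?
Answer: 64084591/1518 ≈ 42216.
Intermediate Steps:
k(s, X) = 7 (k(s, X) = -1/2*(-14) = 7)
C(R, b) = -3 + R + b (C(R, b) = -3 + (R + b) = -3 + R + b)
l(a) = -3 + 2*a (l(a) = -3 + a + a = -3 + 2*a)
z(E) = 1
m(w) = -221/1518 + 2*w/23 (m(w) = (-3 + 2*w)/23 + 1/(-66) = (-3 + 2*w)*(1/23) + 1*(-1/66) = (-3/23 + 2*w/23) - 1/66 = -221/1518 + 2*w/23)
42216 + m(k(-3, -9)) = 42216 + (-221/1518 + (2/23)*7) = 42216 + (-221/1518 + 14/23) = 42216 + 703/1518 = 64084591/1518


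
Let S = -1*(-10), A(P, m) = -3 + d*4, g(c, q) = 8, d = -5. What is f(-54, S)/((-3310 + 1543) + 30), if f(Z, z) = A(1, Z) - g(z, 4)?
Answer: 31/1737 ≈ 0.017847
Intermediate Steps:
A(P, m) = -23 (A(P, m) = -3 - 5*4 = -3 - 20 = -23)
S = 10
f(Z, z) = -31 (f(Z, z) = -23 - 1*8 = -23 - 8 = -31)
f(-54, S)/((-3310 + 1543) + 30) = -31/((-3310 + 1543) + 30) = -31/(-1767 + 30) = -31/(-1737) = -31*(-1/1737) = 31/1737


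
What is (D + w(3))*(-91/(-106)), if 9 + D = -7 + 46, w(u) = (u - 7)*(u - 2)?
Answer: 1183/53 ≈ 22.321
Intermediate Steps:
w(u) = (-7 + u)*(-2 + u)
D = 30 (D = -9 + (-7 + 46) = -9 + 39 = 30)
(D + w(3))*(-91/(-106)) = (30 + (14 + 3² - 9*3))*(-91/(-106)) = (30 + (14 + 9 - 27))*(-91*(-1/106)) = (30 - 4)*(91/106) = 26*(91/106) = 1183/53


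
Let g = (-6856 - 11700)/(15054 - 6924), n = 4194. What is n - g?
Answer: 17057888/4065 ≈ 4196.3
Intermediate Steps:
g = -9278/4065 (g = -18556/8130 = -18556*1/8130 = -9278/4065 ≈ -2.2824)
n - g = 4194 - 1*(-9278/4065) = 4194 + 9278/4065 = 17057888/4065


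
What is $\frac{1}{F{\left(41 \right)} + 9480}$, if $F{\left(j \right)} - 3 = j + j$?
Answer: $\frac{1}{9565} \approx 0.00010455$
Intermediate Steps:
$F{\left(j \right)} = 3 + 2 j$ ($F{\left(j \right)} = 3 + \left(j + j\right) = 3 + 2 j$)
$\frac{1}{F{\left(41 \right)} + 9480} = \frac{1}{\left(3 + 2 \cdot 41\right) + 9480} = \frac{1}{\left(3 + 82\right) + 9480} = \frac{1}{85 + 9480} = \frac{1}{9565}$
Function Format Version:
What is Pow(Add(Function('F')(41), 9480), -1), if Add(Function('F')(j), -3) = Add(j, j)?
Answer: Rational(1, 9565) ≈ 0.00010455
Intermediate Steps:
Function('F')(j) = Add(3, Mul(2, j)) (Function('F')(j) = Add(3, Add(j, j)) = Add(3, Mul(2, j)))
Pow(Add(Function('F')(41), 9480), -1) = Pow(Add(Add(3, Mul(2, 41)), 9480), -1) = Pow(Add(Add(3, 82), 9480), -1) = Pow(Add(85, 9480), -1) = Pow(9565, -1) = Rational(1, 9565)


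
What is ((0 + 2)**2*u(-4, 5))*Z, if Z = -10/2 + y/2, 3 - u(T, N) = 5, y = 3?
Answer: 28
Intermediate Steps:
u(T, N) = -2 (u(T, N) = 3 - 1*5 = 3 - 5 = -2)
Z = -7/2 (Z = -10/2 + 3/2 = -10*1/2 + 3*(1/2) = -5 + 3/2 = -7/2 ≈ -3.5000)
((0 + 2)**2*u(-4, 5))*Z = ((0 + 2)**2*(-2))*(-7/2) = (2**2*(-2))*(-7/2) = (4*(-2))*(-7/2) = -8*(-7/2) = 28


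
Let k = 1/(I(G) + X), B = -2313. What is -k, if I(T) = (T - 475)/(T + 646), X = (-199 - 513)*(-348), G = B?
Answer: -1667/413045380 ≈ -4.0359e-6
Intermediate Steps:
G = -2313
X = 247776 (X = -712*(-348) = 247776)
I(T) = (-475 + T)/(646 + T)
k = 1667/413045380 (k = 1/((-475 - 2313)/(646 - 2313) + 247776) = 1/(-2788/(-1667) + 247776) = 1/(-1/1667*(-2788) + 247776) = 1/(2788/1667 + 247776) = 1/(413045380/1667) = 1667/413045380 ≈ 4.0359e-6)
-k = -1*1667/413045380 = -1667/413045380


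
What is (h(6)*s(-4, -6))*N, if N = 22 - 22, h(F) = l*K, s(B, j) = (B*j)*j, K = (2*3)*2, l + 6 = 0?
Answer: 0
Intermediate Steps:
l = -6 (l = -6 + 0 = -6)
K = 12 (K = 6*2 = 12)
s(B, j) = B*j**2
h(F) = -72 (h(F) = -6*12 = -72)
N = 0
(h(6)*s(-4, -6))*N = -(-288)*(-6)**2*0 = -(-288)*36*0 = -72*(-144)*0 = 10368*0 = 0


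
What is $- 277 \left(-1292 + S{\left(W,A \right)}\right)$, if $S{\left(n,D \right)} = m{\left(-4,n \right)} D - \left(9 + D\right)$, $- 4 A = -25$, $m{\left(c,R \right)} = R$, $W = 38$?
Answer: $\frac{1185283}{4} \approx 2.9632 \cdot 10^{5}$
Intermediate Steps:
$A = \frac{25}{4}$ ($A = \left(- \frac{1}{4}\right) \left(-25\right) = \frac{25}{4} \approx 6.25$)
$S{\left(n,D \right)} = -9 - D + D n$ ($S{\left(n,D \right)} = n D - \left(9 + D\right) = D n - \left(9 + D\right) = -9 - D + D n$)
$- 277 \left(-1292 + S{\left(W,A \right)}\right) = - 277 \left(-1292 - - \frac{889}{4}\right) = - 277 \left(-1292 + \frac{889}{4}\right) = \left(-277\right) \left(- \frac{4279}{4}\right) = \frac{1185283}{4}$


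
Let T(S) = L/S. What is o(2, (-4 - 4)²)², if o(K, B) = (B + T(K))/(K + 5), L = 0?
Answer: 4096/49 ≈ 83.592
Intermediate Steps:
T(S) = 0 (T(S) = 0/S = 0)
o(K, B) = B/(5 + K) (o(K, B) = (B + 0)/(K + 5) = B/(5 + K))
o(2, (-4 - 4)²)² = ((-4 - 4)²/(5 + 2))² = ((-8)²/7)² = (64*(⅐))² = (64/7)² = 4096/49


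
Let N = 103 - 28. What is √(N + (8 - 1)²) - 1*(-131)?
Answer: 131 + 2*√31 ≈ 142.14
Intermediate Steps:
N = 75
√(N + (8 - 1)²) - 1*(-131) = √(75 + (8 - 1)²) - 1*(-131) = √(75 + 7²) + 131 = √(75 + 49) + 131 = √124 + 131 = 2*√31 + 131 = 131 + 2*√31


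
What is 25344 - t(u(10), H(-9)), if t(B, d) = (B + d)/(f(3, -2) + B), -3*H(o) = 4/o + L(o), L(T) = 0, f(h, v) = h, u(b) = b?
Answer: 8895470/351 ≈ 25343.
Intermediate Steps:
H(o) = -4/(3*o) (H(o) = -(4/o + 0)/3 = -4/(3*o))
t(B, d) = (B + d)/(3 + B)
25344 - t(u(10), H(-9)) = 25344 - (10 - 4/3/(-9))/(3 + 10) = 25344 - (10 - 4/3*(-⅑))/13 = 25344 - (10 + 4/27)/13 = 25344 - 274/(13*27) = 25344 - 1*274/351 = 25344 - 274/351 = 8895470/351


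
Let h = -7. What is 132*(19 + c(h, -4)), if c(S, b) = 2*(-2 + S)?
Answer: 132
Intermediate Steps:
c(S, b) = -4 + 2*S
132*(19 + c(h, -4)) = 132*(19 + (-4 + 2*(-7))) = 132*(19 + (-4 - 14)) = 132*(19 - 18) = 132*1 = 132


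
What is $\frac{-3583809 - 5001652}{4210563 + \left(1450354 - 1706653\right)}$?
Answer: $- \frac{8585461}{3954264} \approx -2.1712$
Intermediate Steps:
$\frac{-3583809 - 5001652}{4210563 + \left(1450354 - 1706653\right)} = - \frac{8585461}{4210563 - 256299} = - \frac{8585461}{3954264}$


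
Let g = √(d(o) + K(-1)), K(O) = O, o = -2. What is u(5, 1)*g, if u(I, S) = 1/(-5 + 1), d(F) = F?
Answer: -I*√3/4 ≈ -0.43301*I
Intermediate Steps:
u(I, S) = -¼ (u(I, S) = 1/(-4) = -¼)
g = I*√3 (g = √(-2 - 1) = √(-3) = I*√3 ≈ 1.732*I)
u(5, 1)*g = -I*√3/4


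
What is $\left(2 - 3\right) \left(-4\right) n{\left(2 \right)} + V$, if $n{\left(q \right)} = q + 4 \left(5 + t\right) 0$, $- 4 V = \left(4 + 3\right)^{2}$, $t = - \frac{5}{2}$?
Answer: $- \frac{17}{4} \approx -4.25$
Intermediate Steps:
$t = - \frac{5}{2}$ ($t = \left(-5\right) \frac{1}{2} = - \frac{5}{2} \approx -2.5$)
$V = - \frac{49}{4}$ ($V = - \frac{\left(4 + 3\right)^{2}}{4} = - \frac{7^{2}}{4} = \left(- \frac{1}{4}\right) 49 = - \frac{49}{4} \approx -12.25$)
$n{\left(q \right)} = q$ ($n{\left(q \right)} = q + 4 \left(5 - \frac{5}{2}\right) 0 = q + 4 \cdot \frac{5}{2} \cdot 0 = q + 10 \cdot 0 = q + 0 = q$)
$\left(2 - 3\right) \left(-4\right) n{\left(2 \right)} + V = \left(2 - 3\right) \left(-4\right) 2 - \frac{49}{4} = \left(-1\right) \left(-4\right) 2 - \frac{49}{4} = 4 \cdot 2 - \frac{49}{4} = 8 - \frac{49}{4} = - \frac{17}{4}$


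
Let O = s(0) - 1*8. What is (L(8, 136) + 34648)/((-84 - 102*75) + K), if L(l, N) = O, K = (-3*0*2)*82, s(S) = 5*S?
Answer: -17320/3867 ≈ -4.4789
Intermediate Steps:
K = 0 (K = (0*2)*82 = 0*82 = 0)
O = -8 (O = 5*0 - 1*8 = 0 - 8 = -8)
L(l, N) = -8
(L(8, 136) + 34648)/((-84 - 102*75) + K) = (-8 + 34648)/((-84 - 102*75) + 0) = 34640/((-84 - 7650) + 0) = 34640/(-7734 + 0) = 34640/(-7734) = 34640*(-1/7734) = -17320/3867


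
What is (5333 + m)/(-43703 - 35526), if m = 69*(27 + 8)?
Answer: -7748/79229 ≈ -0.097793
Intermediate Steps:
m = 2415 (m = 69*35 = 2415)
(5333 + m)/(-43703 - 35526) = (5333 + 2415)/(-43703 - 35526) = 7748/(-79229) = 7748*(-1/79229) = -7748/79229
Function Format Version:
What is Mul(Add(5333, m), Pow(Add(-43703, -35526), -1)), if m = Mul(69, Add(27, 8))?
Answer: Rational(-7748, 79229) ≈ -0.097793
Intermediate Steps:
m = 2415 (m = Mul(69, 35) = 2415)
Mul(Add(5333, m), Pow(Add(-43703, -35526), -1)) = Mul(Add(5333, 2415), Pow(Add(-43703, -35526), -1)) = Mul(7748, Pow(-79229, -1)) = Mul(7748, Rational(-1, 79229)) = Rational(-7748, 79229)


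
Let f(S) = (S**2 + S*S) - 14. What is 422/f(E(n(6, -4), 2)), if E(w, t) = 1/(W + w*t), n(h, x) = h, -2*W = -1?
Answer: -131875/4371 ≈ -30.170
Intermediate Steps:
W = 1/2 (W = -1/2*(-1) = 1/2 ≈ 0.50000)
E(w, t) = 1/(1/2 + t*w) (E(w, t) = 1/(1/2 + w*t) = 1/(1/2 + t*w))
f(S) = -14 + 2*S**2 (f(S) = (S**2 + S**2) - 14 = 2*S**2 - 14 = -14 + 2*S**2)
422/f(E(n(6, -4), 2)) = 422/(-14 + 2*(2/(1 + 2*2*6))**2) = 422/(-14 + 2*(2/(1 + 24))**2) = 422/(-14 + 2*(2/25)**2) = 422/(-14 + 2*(4/625)) = 422/(-14 + 8/625) = 422/(-8742/625) = 422*(-625/8742) = -131875/4371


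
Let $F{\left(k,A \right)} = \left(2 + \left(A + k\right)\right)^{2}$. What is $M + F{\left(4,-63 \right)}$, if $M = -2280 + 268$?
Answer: $1237$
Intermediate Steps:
$F{\left(k,A \right)} = \left(2 + A + k\right)^{2}$
$M = -2012$
$M + F{\left(4,-63 \right)} = -2012 + \left(2 - 63 + 4\right)^{2} = -2012 + \left(-57\right)^{2} = -2012 + 3249 = 1237$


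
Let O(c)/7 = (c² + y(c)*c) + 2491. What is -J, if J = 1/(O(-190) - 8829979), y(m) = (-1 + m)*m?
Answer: 1/56825542 ≈ 1.7598e-8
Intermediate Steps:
y(m) = m*(-1 + m)
O(c) = 17437 + 7*c² + 7*c²*(-1 + c) (O(c) = 7*((c² + (c*(-1 + c))*c) + 2491) = 7*((c² + c²*(-1 + c)) + 2491) = 7*(2491 + c² + c²*(-1 + c)) = 17437 + 7*c² + 7*c²*(-1 + c))
J = -1/56825542 (J = 1/((17437 + 7*(-190)³) - 8829979) = 1/((17437 + 7*(-6859000)) - 8829979) = 1/((17437 - 48013000) - 8829979) = 1/(-47995563 - 8829979) = 1/(-56825542) = -1/56825542 ≈ -1.7598e-8)
-J = -1*(-1/56825542) = 1/56825542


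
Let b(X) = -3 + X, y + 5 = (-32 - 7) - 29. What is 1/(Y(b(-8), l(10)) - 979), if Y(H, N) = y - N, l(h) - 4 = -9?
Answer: -1/1047 ≈ -0.00095511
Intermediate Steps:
y = -73 (y = -5 + ((-32 - 7) - 29) = -5 + (-39 - 29) = -5 - 68 = -73)
l(h) = -5 (l(h) = 4 - 9 = -5)
Y(H, N) = -73 - N
1/(Y(b(-8), l(10)) - 979) = 1/((-73 - 1*(-5)) - 979) = 1/((-73 + 5) - 979) = 1/(-68 - 979) = 1/(-1047) = -1/1047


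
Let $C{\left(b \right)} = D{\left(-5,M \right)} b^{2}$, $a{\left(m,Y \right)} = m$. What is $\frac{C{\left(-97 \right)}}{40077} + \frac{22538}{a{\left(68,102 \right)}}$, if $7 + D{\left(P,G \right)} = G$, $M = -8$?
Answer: $\frac{148943041}{454206} \approx 327.92$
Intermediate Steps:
$D{\left(P,G \right)} = -7 + G$
$C{\left(b \right)} = - 15 b^{2}$ ($C{\left(b \right)} = \left(-7 - 8\right) b^{2} = - 15 b^{2}$)
$\frac{C{\left(-97 \right)}}{40077} + \frac{22538}{a{\left(68,102 \right)}} = \frac{\left(-15\right) \left(-97\right)^{2}}{40077} + \frac{22538}{68} = \left(-15\right) 9409 \cdot \frac{1}{40077} + 22538 \cdot \frac{1}{68} = \left(-141135\right) \frac{1}{40077} + \frac{11269}{34} = - \frac{47045}{13359} + \frac{11269}{34} = \frac{148943041}{454206}$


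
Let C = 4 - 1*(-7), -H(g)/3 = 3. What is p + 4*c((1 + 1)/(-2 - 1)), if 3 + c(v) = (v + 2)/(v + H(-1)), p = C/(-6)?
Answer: -2503/174 ≈ -14.385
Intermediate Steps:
H(g) = -9 (H(g) = -3*3 = -9)
C = 11 (C = 4 + 7 = 11)
p = -11/6 (p = 11/(-6) = 11*(-⅙) = -11/6 ≈ -1.8333)
c(v) = -3 + (2 + v)/(-9 + v) (c(v) = -3 + (v + 2)/(v - 9) = -3 + (2 + v)/(-9 + v))
p + 4*c((1 + 1)/(-2 - 1)) = -11/6 + 4*((29 - 2*(1 + 1)/(-2 - 1))/(-9 + (1 + 1)/(-2 - 1))) = -11/6 + 4*((29 - 4/(-3))/(-9 + 2/(-3))) = -11/6 + 4*((29 - 4*(-1)/3)/(-9 + 2*(-⅓))) = -11/6 + 4*((29 - 2*(-⅔))/(-9 - ⅔)) = -11/6 + 4*((29 + 4/3)/(-29/3)) = -11/6 + 4*(-3/29*91/3) = -11/6 + 4*(-91/29) = -11/6 - 364/29 = -2503/174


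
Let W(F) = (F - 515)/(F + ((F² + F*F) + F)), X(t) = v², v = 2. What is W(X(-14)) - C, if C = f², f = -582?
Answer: -13549471/40 ≈ -3.3874e+5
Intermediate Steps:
X(t) = 4 (X(t) = 2² = 4)
W(F) = (-515 + F)/(2*F + 2*F²) (W(F) = (-515 + F)/(F + ((F² + F²) + F)) = (-515 + F)/(F + (2*F² + F)) = (-515 + F)/(F + (F + 2*F²)) = (-515 + F)/(2*F + 2*F²))
C = 338724 (C = (-582)² = 338724)
W(X(-14)) - C = (½)*(-515 + 4)/(4*(1 + 4)) - 1*338724 = (½)*(¼)*(-511)/5 - 338724 = (½)*(¼)*(⅕)*(-511) - 338724 = -511/40 - 338724 = -13549471/40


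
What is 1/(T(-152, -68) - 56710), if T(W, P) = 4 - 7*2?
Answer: -1/56720 ≈ -1.7630e-5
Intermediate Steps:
T(W, P) = -10 (T(W, P) = 4 - 14 = -10)
1/(T(-152, -68) - 56710) = 1/(-10 - 56710) = 1/(-56720) = -1/56720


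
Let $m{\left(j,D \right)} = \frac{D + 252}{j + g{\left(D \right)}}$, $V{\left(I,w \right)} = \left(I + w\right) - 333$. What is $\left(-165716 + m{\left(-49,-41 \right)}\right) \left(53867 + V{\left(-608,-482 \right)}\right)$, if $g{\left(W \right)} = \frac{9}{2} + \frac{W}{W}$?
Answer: $- \frac{756122593016}{87} \approx -8.6911 \cdot 10^{9}$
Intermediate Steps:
$g{\left(W \right)} = \frac{11}{2}$ ($g{\left(W \right)} = 9 \cdot \frac{1}{2} + 1 = \frac{9}{2} + 1 = \frac{11}{2}$)
$V{\left(I,w \right)} = -333 + I + w$
$m{\left(j,D \right)} = \frac{252 + D}{\frac{11}{2} + j}$ ($m{\left(j,D \right)} = \frac{D + 252}{j + \frac{11}{2}} = \frac{252 + D}{\frac{11}{2} + j}$)
$\left(-165716 + m{\left(-49,-41 \right)}\right) \left(53867 + V{\left(-608,-482 \right)}\right) = \left(-165716 + \frac{2 \left(252 - 41\right)}{11 + 2 \left(-49\right)}\right) \left(53867 - 1423\right) = \left(-165716 + 2 \frac{1}{11 - 98} \cdot 211\right) \left(53867 - 1423\right) = \left(-165716 + 2 \frac{1}{-87} \cdot 211\right) 52444 = \left(-165716 + 2 \left(- \frac{1}{87}\right) 211\right) 52444 = \left(-165716 - \frac{422}{87}\right) 52444 = \left(- \frac{14417714}{87}\right) 52444 = - \frac{756122593016}{87}$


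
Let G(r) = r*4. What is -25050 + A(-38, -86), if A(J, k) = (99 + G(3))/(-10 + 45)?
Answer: -876639/35 ≈ -25047.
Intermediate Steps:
G(r) = 4*r
A(J, k) = 111/35 (A(J, k) = (99 + 4*3)/(-10 + 45) = (99 + 12)/35 = 111*(1/35) = 111/35)
-25050 + A(-38, -86) = -25050 + 111/35 = -876639/35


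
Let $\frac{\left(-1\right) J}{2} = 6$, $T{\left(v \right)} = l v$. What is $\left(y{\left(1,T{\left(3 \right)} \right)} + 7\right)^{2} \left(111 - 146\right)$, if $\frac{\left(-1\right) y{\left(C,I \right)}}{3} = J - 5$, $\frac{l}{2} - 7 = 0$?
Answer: $-117740$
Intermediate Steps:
$l = 14$ ($l = 14 + 2 \cdot 0 = 14 + 0 = 14$)
$T{\left(v \right)} = 14 v$
$J = -12$ ($J = \left(-2\right) 6 = -12$)
$y{\left(C,I \right)} = 51$ ($y{\left(C,I \right)} = - 3 \left(-12 - 5\right) = \left(-3\right) \left(-17\right) = 51$)
$\left(y{\left(1,T{\left(3 \right)} \right)} + 7\right)^{2} \left(111 - 146\right) = \left(51 + 7\right)^{2} \left(111 - 146\right) = 58^{2} \left(-35\right) = 3364 \left(-35\right) = -117740$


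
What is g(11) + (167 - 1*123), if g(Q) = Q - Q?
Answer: 44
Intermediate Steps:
g(Q) = 0
g(11) + (167 - 1*123) = 0 + (167 - 1*123) = 0 + (167 - 123) = 0 + 44 = 44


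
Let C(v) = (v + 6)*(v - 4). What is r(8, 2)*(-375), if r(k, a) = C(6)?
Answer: -9000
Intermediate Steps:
C(v) = (-4 + v)*(6 + v) (C(v) = (6 + v)*(-4 + v) = (-4 + v)*(6 + v))
r(k, a) = 24 (r(k, a) = -24 + 6² + 2*6 = -24 + 36 + 12 = 24)
r(8, 2)*(-375) = 24*(-375) = -9000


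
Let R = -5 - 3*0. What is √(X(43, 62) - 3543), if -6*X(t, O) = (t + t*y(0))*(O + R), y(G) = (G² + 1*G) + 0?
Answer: I*√15806/2 ≈ 62.861*I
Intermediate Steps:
R = -5 (R = -5 + 0 = -5)
y(G) = G + G² (y(G) = (G² + G) + 0 = (G + G²) + 0 = G + G²)
X(t, O) = -t*(-5 + O)/6 (X(t, O) = -(t + t*(0*(1 + 0)))*(O - 5)/6 = -(t + t*(0*1))*(-5 + O)/6 = -(t + t*0)*(-5 + O)/6 = -(t + 0)*(-5 + O)/6 = -t*(-5 + O)/6)
√(X(43, 62) - 3543) = √((⅙)*43*(5 - 1*62) - 3543) = √((⅙)*43*(5 - 62) - 3543) = √((⅙)*43*(-57) - 3543) = √(-817/2 - 3543) = √(-7903/2) = I*√15806/2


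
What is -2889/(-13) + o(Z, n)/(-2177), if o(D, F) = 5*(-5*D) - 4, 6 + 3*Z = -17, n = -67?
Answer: 18860740/84903 ≈ 222.14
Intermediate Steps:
Z = -23/3 (Z = -2 + (⅓)*(-17) = -2 - 17/3 = -23/3 ≈ -7.6667)
o(D, F) = -4 - 25*D (o(D, F) = -25*D - 4 = -4 - 25*D)
-2889/(-13) + o(Z, n)/(-2177) = -2889/(-13) + (-4 - 25*(-23/3))/(-2177) = -2889*(-1/13) + (-4 + 575/3)*(-1/2177) = 2889/13 + (563/3)*(-1/2177) = 2889/13 - 563/6531 = 18860740/84903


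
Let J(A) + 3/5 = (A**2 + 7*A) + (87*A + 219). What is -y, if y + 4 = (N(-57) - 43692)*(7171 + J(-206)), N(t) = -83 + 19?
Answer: 6664345112/5 ≈ 1.3329e+9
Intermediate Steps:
N(t) = -64
J(A) = 1092/5 + A**2 + 94*A (J(A) = -3/5 + ((A**2 + 7*A) + (87*A + 219)) = -3/5 + ((A**2 + 7*A) + (219 + 87*A)) = -3/5 + (219 + A**2 + 94*A) = 1092/5 + A**2 + 94*A)
y = -6664345112/5 (y = -4 + (-64 - 43692)*(7171 + (1092/5 + (-206)**2 + 94*(-206))) = -4 - 43756*(7171 + (1092/5 + 42436 - 19364)) = -4 - 43756*(7171 + 116452/5) = -4 - 43756*152307/5 = -4 - 6664345092/5 = -6664345112/5 ≈ -1.3329e+9)
-y = -1*(-6664345112/5) = 6664345112/5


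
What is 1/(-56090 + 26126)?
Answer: -1/29964 ≈ -3.3373e-5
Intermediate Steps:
1/(-56090 + 26126) = 1/(-29964) = -1/29964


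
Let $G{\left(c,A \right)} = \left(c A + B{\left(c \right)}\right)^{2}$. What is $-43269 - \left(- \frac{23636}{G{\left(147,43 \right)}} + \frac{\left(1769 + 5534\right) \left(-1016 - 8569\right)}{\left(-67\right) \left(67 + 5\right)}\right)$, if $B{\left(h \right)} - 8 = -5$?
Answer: $- \frac{1155389566139}{19996488} \approx -57780.0$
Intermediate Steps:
$B{\left(h \right)} = 3$ ($B{\left(h \right)} = 8 - 5 = 3$)
$G{\left(c,A \right)} = \left(3 + A c\right)^{2}$ ($G{\left(c,A \right)} = \left(c A + 3\right)^{2} = \left(A c + 3\right)^{2} = \left(3 + A c\right)^{2}$)
$-43269 - \left(- \frac{23636}{G{\left(147,43 \right)}} + \frac{\left(1769 + 5534\right) \left(-1016 - 8569\right)}{\left(-67\right) \left(67 + 5\right)}\right) = -43269 - \left(- \frac{23636}{\left(3 + 43 \cdot 147\right)^{2}} + \frac{\left(1769 + 5534\right) \left(-1016 - 8569\right)}{\left(-67\right) \left(67 + 5\right)}\right) = -43269 - \left(- \frac{23636}{\left(3 + 6321\right)^{2}} + \frac{7303 \left(-9585\right)}{\left(-67\right) 72}\right) = -43269 - \left(- \frac{23636}{6324^{2}} - \frac{69999255}{-4824}\right) = -43269 - \left(- \frac{23636}{39992976} - - \frac{116085}{8}\right) = -43269 - \left(\left(-23636\right) \frac{1}{39992976} + \frac{116085}{8}\right) = -43269 - \left(- \frac{5909}{9998244} + \frac{116085}{8}\right) = -43269 - \frac{290161526867}{19996488} = - \frac{1155389566139}{19996488}$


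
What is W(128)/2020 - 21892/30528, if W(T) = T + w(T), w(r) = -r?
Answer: -5473/7632 ≈ -0.71711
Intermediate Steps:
W(T) = 0 (W(T) = T - T = 0)
W(128)/2020 - 21892/30528 = 0/2020 - 21892/30528 = 0*(1/2020) - 21892*1/30528 = 0 - 5473/7632 = -5473/7632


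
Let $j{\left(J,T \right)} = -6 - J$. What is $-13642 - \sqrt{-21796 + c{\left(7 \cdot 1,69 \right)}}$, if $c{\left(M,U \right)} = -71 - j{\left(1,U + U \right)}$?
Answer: $-13642 - 2 i \sqrt{5465} \approx -13642.0 - 147.85 i$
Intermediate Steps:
$c{\left(M,U \right)} = -64$ ($c{\left(M,U \right)} = -71 - \left(-6 - 1\right) = -71 - -7 = -71 + 7 = -64$)
$-13642 - \sqrt{-21796 + c{\left(7 \cdot 1,69 \right)}} = -13642 - \sqrt{-21796 - 64} = -13642 - \sqrt{-21860} = -13642 - 2 i \sqrt{5465}$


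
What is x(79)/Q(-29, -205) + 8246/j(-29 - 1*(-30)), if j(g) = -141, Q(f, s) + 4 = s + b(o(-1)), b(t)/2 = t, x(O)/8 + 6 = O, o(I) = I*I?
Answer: -596422/9729 ≈ -61.304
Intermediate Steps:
o(I) = I²
x(O) = -48 + 8*O
b(t) = 2*t
Q(f, s) = -2 + s (Q(f, s) = -4 + (s + 2*(-1)²) = -4 + (s + 2*1) = -4 + (s + 2) = -4 + (2 + s) = -2 + s)
x(79)/Q(-29, -205) + 8246/j(-29 - 1*(-30)) = (-48 + 8*79)/(-2 - 205) + 8246/(-141) = (-48 + 632)/(-207) + 8246*(-1/141) = 584*(-1/207) - 8246/141 = -584/207 - 8246/141 = -596422/9729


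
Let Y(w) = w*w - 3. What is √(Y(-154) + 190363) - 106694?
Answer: -106694 + 2*√53519 ≈ -1.0623e+5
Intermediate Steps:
Y(w) = -3 + w² (Y(w) = w² - 3 = -3 + w²)
√(Y(-154) + 190363) - 106694 = √((-3 + (-154)²) + 190363) - 106694 = √((-3 + 23716) + 190363) - 106694 = √(23713 + 190363) - 106694 = √214076 - 106694 = 2*√53519 - 106694 = -106694 + 2*√53519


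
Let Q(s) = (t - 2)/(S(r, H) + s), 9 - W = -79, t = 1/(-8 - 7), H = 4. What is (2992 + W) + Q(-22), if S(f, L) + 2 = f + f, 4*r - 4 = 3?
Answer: 1894262/615 ≈ 3080.1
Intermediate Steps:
r = 7/4 (r = 1 + (¼)*3 = 1 + ¾ = 7/4 ≈ 1.7500)
S(f, L) = -2 + 2*f (S(f, L) = -2 + (f + f) = -2 + 2*f)
t = -1/15 (t = 1/(-15) = -1/15 ≈ -0.066667)
W = 88 (W = 9 - 1*(-79) = 9 + 79 = 88)
Q(s) = -31/(15*(3/2 + s)) (Q(s) = (-1/15 - 2)/((-2 + 2*(7/4)) + s) = -31/(15*((-2 + 7/2) + s)) = -31/(15*(3/2 + s)))
(2992 + W) + Q(-22) = (2992 + 88) - 62/(45 + 30*(-22)) = 3080 - 62/(45 - 660) = 3080 - 62/(-615) = 3080 - 62*(-1/615) = 3080 + 62/615 = 1894262/615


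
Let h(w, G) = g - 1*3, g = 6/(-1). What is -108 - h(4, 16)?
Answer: -99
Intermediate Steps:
g = -6 (g = 6*(-1) = -6)
h(w, G) = -9 (h(w, G) = -6 - 1*3 = -6 - 3 = -9)
-108 - h(4, 16) = -108 - 1*(-9) = -108 + 9 = -99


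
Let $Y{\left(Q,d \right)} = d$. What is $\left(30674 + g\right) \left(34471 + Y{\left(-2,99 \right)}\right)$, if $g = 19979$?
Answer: $1751074210$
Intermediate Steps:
$\left(30674 + g\right) \left(34471 + Y{\left(-2,99 \right)}\right) = \left(30674 + 19979\right) \left(34471 + 99\right) = 50653 \cdot 34570 = 1751074210$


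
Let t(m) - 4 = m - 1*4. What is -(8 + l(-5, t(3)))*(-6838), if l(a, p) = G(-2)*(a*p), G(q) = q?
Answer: 259844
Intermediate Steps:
t(m) = m (t(m) = 4 + (m - 1*4) = 4 + (m - 4) = 4 + (-4 + m) = m)
l(a, p) = -2*a*p
-(8 + l(-5, t(3)))*(-6838) = -(8 - 2*(-5)*3)*(-6838) = -(8 + 30)*(-6838) = -38*(-6838) = -1*(-259844) = 259844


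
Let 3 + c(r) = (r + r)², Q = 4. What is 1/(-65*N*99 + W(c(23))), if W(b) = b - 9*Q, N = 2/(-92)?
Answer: 46/101977 ≈ 0.00045108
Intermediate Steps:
N = -1/46 (N = 2*(-1/92) = -1/46 ≈ -0.021739)
c(r) = -3 + 4*r² (c(r) = -3 + (r + r)² = -3 + (2*r)² = -3 + 4*r²)
W(b) = -36 + b (W(b) = b - 9*4 = b - 36 = -36 + b)
1/(-65*N*99 + W(c(23))) = 1/(-65*(-1/46)*99 + (-36 + (-3 + 4*23²))) = 1/((65/46)*99 + (-36 + (-3 + 4*529))) = 1/(6435/46 + (-36 + (-3 + 2116))) = 1/(6435/46 + (-36 + 2113)) = 1/(6435/46 + 2077) = 1/(101977/46) = 46/101977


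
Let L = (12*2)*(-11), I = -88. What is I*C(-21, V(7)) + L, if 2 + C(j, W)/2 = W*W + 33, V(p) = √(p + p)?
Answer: -8184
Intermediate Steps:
V(p) = √2*√p (V(p) = √(2*p) = √2*√p)
C(j, W) = 62 + 2*W² (C(j, W) = -4 + 2*(W*W + 33) = -4 + 2*(W² + 33) = -4 + 2*(33 + W²) = -4 + (66 + 2*W²) = 62 + 2*W²)
L = -264 (L = 24*(-11) = -264)
I*C(-21, V(7)) + L = -88*(62 + 2*(√2*√7)²) - 264 = -88*(62 + 2*(√14)²) - 264 = -88*(62 + 2*14) - 264 = -88*(62 + 28) - 264 = -88*90 - 264 = -7920 - 264 = -8184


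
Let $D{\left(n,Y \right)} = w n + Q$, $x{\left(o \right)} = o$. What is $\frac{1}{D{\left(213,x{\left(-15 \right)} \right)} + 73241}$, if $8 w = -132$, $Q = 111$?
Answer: $\frac{2}{139675} \approx 1.4319 \cdot 10^{-5}$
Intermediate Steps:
$w = - \frac{33}{2}$ ($w = \frac{1}{8} \left(-132\right) = - \frac{33}{2} \approx -16.5$)
$D{\left(n,Y \right)} = 111 - \frac{33 n}{2}$ ($D{\left(n,Y \right)} = - \frac{33 n}{2} + 111 = 111 - \frac{33 n}{2}$)
$\frac{1}{D{\left(213,x{\left(-15 \right)} \right)} + 73241} = \frac{1}{\left(111 - \frac{7029}{2}\right) + 73241} = \frac{1}{- \frac{6807}{2} + 73241} = \frac{1}{\frac{139675}{2}} = \frac{2}{139675}$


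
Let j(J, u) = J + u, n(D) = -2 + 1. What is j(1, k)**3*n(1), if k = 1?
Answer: -8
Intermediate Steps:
n(D) = -1
j(1, k)**3*n(1) = (1 + 1)**3*(-1) = 2**3*(-1) = 8*(-1) = -8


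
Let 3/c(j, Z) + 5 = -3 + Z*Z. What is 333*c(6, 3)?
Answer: 999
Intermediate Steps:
c(j, Z) = 3/(-8 + Z²) (c(j, Z) = 3/(-5 + (-3 + Z*Z)) = 3/(-5 + (-3 + Z²)) = 3/(-8 + Z²))
333*c(6, 3) = 333*(3/(-8 + 3²)) = 333*(3/(-8 + 9)) = 333*(3/1) = 333*(3*1) = 333*3 = 999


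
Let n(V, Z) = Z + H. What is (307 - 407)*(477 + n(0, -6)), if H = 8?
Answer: -47900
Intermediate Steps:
n(V, Z) = 8 + Z (n(V, Z) = Z + 8 = 8 + Z)
(307 - 407)*(477 + n(0, -6)) = (307 - 407)*(477 + (8 - 6)) = -100*(477 + 2) = -100*479 = -47900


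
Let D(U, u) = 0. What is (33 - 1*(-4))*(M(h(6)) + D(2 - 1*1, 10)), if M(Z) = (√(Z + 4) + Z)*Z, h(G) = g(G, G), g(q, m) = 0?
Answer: 0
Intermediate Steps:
h(G) = 0
M(Z) = Z*(Z + √(4 + Z)) (M(Z) = (√(4 + Z) + Z)*Z = (Z + √(4 + Z))*Z = Z*(Z + √(4 + Z)))
(33 - 1*(-4))*(M(h(6)) + D(2 - 1*1, 10)) = (33 - 1*(-4))*(0*(0 + √(4 + 0)) + 0) = (33 + 4)*(0*(0 + √4) + 0) = 37*(0*(0 + 2) + 0) = 37*(0*2 + 0) = 37*(0 + 0) = 37*0 = 0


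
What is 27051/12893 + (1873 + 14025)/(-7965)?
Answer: 10488301/102692745 ≈ 0.10213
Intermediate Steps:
27051/12893 + (1873 + 14025)/(-7965) = 27051*(1/12893) + 15898*(-1/7965) = 27051/12893 - 15898/7965 = 10488301/102692745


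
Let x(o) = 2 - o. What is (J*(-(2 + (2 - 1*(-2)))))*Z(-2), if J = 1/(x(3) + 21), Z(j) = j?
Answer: ⅗ ≈ 0.60000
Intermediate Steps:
J = 1/20 (J = 1/((2 - 1*3) + 21) = 1/((2 - 3) + 21) = 1/(-1 + 21) = 1/20 ≈ 0.050000)
(J*(-(2 + (2 - 1*(-2)))))*Z(-2) = ((-(2 + (2 - 1*(-2))))/20)*(-2) = ((-(2 + (2 + 2)))/20)*(-2) = ((-(2 + 4))/20)*(-2) = ((-1*6)/20)*(-2) = ((1/20)*(-6))*(-2) = -3/10*(-2) = ⅗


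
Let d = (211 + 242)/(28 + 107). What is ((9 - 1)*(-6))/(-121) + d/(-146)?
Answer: 297089/794970 ≈ 0.37371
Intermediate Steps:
d = 151/45 (d = 453/135 = 453*(1/135) = 151/45 ≈ 3.3556)
((9 - 1)*(-6))/(-121) + d/(-146) = ((9 - 1)*(-6))/(-121) + (151/45)/(-146) = (8*(-6))*(-1/121) + (151/45)*(-1/146) = -48*(-1/121) - 151/6570 = 48/121 - 151/6570 = 297089/794970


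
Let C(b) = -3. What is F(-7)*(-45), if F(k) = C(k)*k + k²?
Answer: -3150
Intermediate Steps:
F(k) = k² - 3*k (F(k) = -3*k + k² = k² - 3*k)
F(-7)*(-45) = -7*(-3 - 7)*(-45) = -7*(-10)*(-45) = 70*(-45) = -3150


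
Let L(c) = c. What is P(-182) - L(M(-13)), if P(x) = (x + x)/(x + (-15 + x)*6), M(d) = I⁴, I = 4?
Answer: -87205/341 ≈ -255.73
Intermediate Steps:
M(d) = 256 (M(d) = 4⁴ = 256)
P(x) = 2*x/(-90 + 7*x) (P(x) = (2*x)/(x + (-90 + 6*x)) = (2*x)/(-90 + 7*x) = 2*x/(-90 + 7*x))
P(-182) - L(M(-13)) = 2*(-182)/(-90 + 7*(-182)) - 1*256 = 2*(-182)/(-90 - 1274) - 256 = 2*(-182)/(-1364) - 256 = 2*(-182)*(-1/1364) - 256 = 91/341 - 256 = -87205/341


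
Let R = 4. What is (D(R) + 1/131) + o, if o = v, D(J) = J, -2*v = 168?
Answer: -10479/131 ≈ -79.992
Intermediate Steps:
v = -84 (v = -½*168 = -84)
o = -84
(D(R) + 1/131) + o = (4 + 1/131) - 84 = 525/131 - 84 = -10479/131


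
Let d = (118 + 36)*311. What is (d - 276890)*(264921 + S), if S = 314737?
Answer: -132739363368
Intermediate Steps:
d = 47894 (d = 154*311 = 47894)
(d - 276890)*(264921 + S) = (47894 - 276890)*(264921 + 314737) = -228996*579658 = -132739363368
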